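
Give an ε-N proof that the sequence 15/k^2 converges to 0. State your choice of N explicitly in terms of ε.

N = (15/ε)^{1/2}

Let ε > 0 be given. For k ≥ 1, |15/k^2 − 0| = 15/k^2.
15/k^2 < ε ⇔ k^2 > 15/ε ⇔ k > (15/ε)^{1/2}.
Take N = (15/ε)^{1/2}. Then k > N implies 15/k^2 < ε.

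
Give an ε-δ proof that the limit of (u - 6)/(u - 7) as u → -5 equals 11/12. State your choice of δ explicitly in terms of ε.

δ = min(6, 72ε)

Fix ε > 0. We want δ > 0 with 0 < |u + 5| < δ ⇒ |(u - 6)/(u - 7) − (11/12)| < ε.
Combining over a common denominator, (u - 6)/(u - 7) − (11/12) = [(u - 6)·(-12) − (-11)·(u - 7)] / [(-12)·(u - 7)] = -1(u + 5) / ((-12)(u - 7)).
So |(u - 6)/(u - 7) − (11/12)| = |u + 5| / (12·|u − 7|).
Restrict δ ≤ 6. Then |u + 5| < 6 gives |u − 7| = |(u + 5) + (-12)| ≥ 12 − 6 = 6.
Hence |(u - 6)/(u - 7) − (11/12)| < |u + 5|/(12·6) = (1/72)|u + 5|, which is < ε once |u + 5| < 72ε.
Take δ = min(6, 72ε). Then 0 < |u + 5| < δ forces both bounds, so |(u - 6)/(u - 7) − (11/12)| < ε.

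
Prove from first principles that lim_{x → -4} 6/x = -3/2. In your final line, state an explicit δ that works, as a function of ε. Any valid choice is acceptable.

Let ε > 0. We seek δ > 0 such that 0 < |x + 4| < δ implies |6/x + 3/2| < ε.
|6/x + 3/2| = 6·|-4 − x|/(4·|x|) = 6|x + 4|/(4|x|).
Restrict δ ≤ 2. Then |x + 4| < 2 gives |x| > 2, so 4|x| > 8.
Then |6/x + 3/2| < 6|x + 4|/8, which is < ε when |x + 4| < (4/3)ε.
Take δ = min(2, (4/3)ε). Then 0 < |x + 4| < δ gives both |x + 4| < 2 and |x + 4| < (4/3)ε, so |6/x + 3/2| < ε.

δ = min(2, (4/3)ε)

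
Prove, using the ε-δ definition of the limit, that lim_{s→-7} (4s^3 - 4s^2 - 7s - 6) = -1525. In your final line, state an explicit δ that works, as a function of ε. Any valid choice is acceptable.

Fix ε > 0. We want δ > 0 such that 0 < |s + 7| < δ implies |(4s^3 - 4s^2 - 7s - 6) + 1525| < ε.
(4s^3 - 4s^2 - 7s - 6) + 1525 = 4s^3 - 4s^2 - 7s + 1519 = (s + 7)(4s^2 - 32s + 217).
So |(4s^3 - 4s^2 - 7s - 6) + 1525| = |s + 7|·|4s^2 - 32s + 217|.
Assume first that |s + 7| < 1, so |s| < 8. Then |4s^2 - 32s + 217| ≤ 4·8^2 + 32·8 + 217 = 729.
Hence |(4s^3 - 4s^2 - 7s - 6) + 1525| ≤ 729|s + 7| < ε provided |s + 7| < ε/729.
Choosing δ = min(1, ε/729) ensures both conditions, hence |(4s^3 - 4s^2 - 7s - 6) + 1525| < ε.

δ = min(1, ε/729)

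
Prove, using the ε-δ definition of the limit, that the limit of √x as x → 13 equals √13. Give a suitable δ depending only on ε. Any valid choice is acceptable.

δ = min(13, √13·ε)

Let ε > 0 be given. We want δ > 0 such that 0 < |x − 13| < δ implies |√x − √13| < ε.
Multiplying by the conjugate, |√x − √13| = |x − 13|/(√x + √13).
Restrict δ ≤ 13 so that |x − 13| < 13 forces x > 0, and then √x + √13 > √13.
Hence |√x − √13| < |x − 13|/√13, which is < ε once |x − 13| < √13·ε.
Take δ = min(13, √13·ε). If 0 < |x − 13| < δ then x > 0 and |√x − √13| < |x − 13|/√13 < ε.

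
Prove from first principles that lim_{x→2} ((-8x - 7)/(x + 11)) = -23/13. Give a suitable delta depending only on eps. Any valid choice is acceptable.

Fix eps > 0. We want delta > 0 with 0 < |x − 2| < delta ⇒ |(-8x - 7)/(x + 11) + 23/13| < eps.
Combining over a common denominator, (-8x - 7)/(x + 11) + 23/13 = [(-8x - 7)·13 − (-23)·(x + 11)] / [13·(x + 11)] = -81(x − 2) / (13(x + 11)).
So |(-8x - 7)/(x + 11) + 23/13| = 81|x − 2| / (13·|x + 11|).
Require delta ≤ 13/2, so |x + 11| ≥ |13| − |x − 2| > 13 − 13/2 = 13/2.
Hence |(-8x - 7)/(x + 11) + 23/13| < 81|x − 2|/(13·(13/2)) = (162/169)|x − 2|, which is < eps once |x − 2| < (169/162)eps.
Take delta = min(13/2, (169/162)eps). Then 0 < |x − 2| < delta forces both bounds, so |(-8x - 7)/(x + 11) + 23/13| < eps.

delta = min(13/2, (169/162)eps)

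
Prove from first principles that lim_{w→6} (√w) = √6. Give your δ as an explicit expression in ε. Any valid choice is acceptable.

δ = min(6, √6·ε)

Let ε > 0. We want δ > 0 such that 0 < |w − 6| < δ implies |√w − √6| < ε.
Rationalise: √w − √6 = (w − 6)/(√w + √6), so |√w − √6| = |w − 6|/(√w + √6).
Restrict δ ≤ 6 so that |w − 6| < 6 forces w > 0, and then √w + √6 > √6.
Hence |√w − √6| < |w − 6|/√6, which is < ε once |w − 6| < √6·ε.
Take δ = min(6, √6·ε). If 0 < |w − 6| < δ then w > 0 and |√w − √6| < |w − 6|/√6 < ε.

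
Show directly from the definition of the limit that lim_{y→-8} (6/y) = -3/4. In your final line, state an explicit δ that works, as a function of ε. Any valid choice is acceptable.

Fix ε > 0. We seek δ > 0 such that 0 < |y + 8| < δ implies |6/y + 3/4| < ε.
|6/y + 3/4| = 6·|-8 − y|/(8·|y|) = 6|y + 8|/(8|y|).
Require δ ≤ 4 so that |y| > 8 − 4 = 4, hence 8|y| > 32.
Then |6/y + 3/4| < 6|y + 8|/32, which is < ε when |y + 8| < (16/3)ε.
Take δ = min(4, (16/3)ε). Then 0 < |y + 8| < δ gives both |y + 8| < 4 and |y + 8| < (16/3)ε, so |6/y + 3/4| < ε.

δ = min(4, (16/3)ε)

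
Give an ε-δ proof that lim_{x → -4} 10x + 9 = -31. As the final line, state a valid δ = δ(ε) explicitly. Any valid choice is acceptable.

Let ε > 0 be given. We need δ > 0 so that 0 < |x + 4| < δ implies |(10x + 9) + 31| < ε.
Since (10x + 9) + 31 = 10(x + 4), we have |(10x + 9) + 31| = 10|x + 4|.
Thus it suffices that |x + 4| < ε/10.
Take δ = ε/10. If 0 < |x + 4| < δ then |(10x + 9) + 31| = 10|x + 4| < 10·(ε/10) = ε.

δ = ε/10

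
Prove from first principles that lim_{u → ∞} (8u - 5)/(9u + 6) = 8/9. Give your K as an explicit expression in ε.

K = (31/27)/ε

Let ε > 0 be given. We seek K > 0 such that u > K implies |(8u - 5)/(9u + 6) − (8/9)| < ε.
(8u - 5)/(9u + 6) − (8/9) = (9(8u - 5) − 8(9u + 6)) / (9(9u + 6)) = -93/(9(9u + 6)).
For u > 0 we have 9u + 6 > 9u, so |(8u - 5)/(9u + 6) − (8/9)| = 93/(9(9u + 6)) < 93/(9·9u) = (31/27)/u.
Thus |(8u - 5)/(9u + 6) − (8/9)| < ε whenever u > (31/27)/ε.
Take K = (31/27)/ε. If u > K then |(8u - 5)/(9u + 6) − (8/9)| < (31/27)/u < ε.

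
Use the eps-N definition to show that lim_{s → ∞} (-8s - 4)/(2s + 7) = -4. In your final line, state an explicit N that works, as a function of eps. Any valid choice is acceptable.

Suppose eps > 0. We seek N > 0 such that s > N implies |(-8s - 4)/(2s + 7) + 4| < eps.
(-8s - 4)/(2s + 7) + 4 = (2(-8s - 4) − (-8)(2s + 7)) / (2(2s + 7)) = 48/(2(2s + 7)).
For s > 0 we have 2s + 7 > 2s, so |(-8s - 4)/(2s + 7) + 4| = 48/(2(2s + 7)) < 48/(2·2s) = 12/s.
Thus |(-8s - 4)/(2s + 7) + 4| < eps whenever s > 12/eps.
Take N = 12/eps. If s > N then |(-8s - 4)/(2s + 7) + 4| < 12/s < eps.

N = 12/eps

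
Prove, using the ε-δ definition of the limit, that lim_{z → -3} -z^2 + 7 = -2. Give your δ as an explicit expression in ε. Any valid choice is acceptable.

δ = min(1, ε/7)

Fix ε > 0. We want δ > 0 such that 0 < |z + 3| < δ implies |(-z^2 + 7) + 2| < ε.
(-z^2 + 7) + 2 = -z^2 + 9 = (z + 3)(-z + 3).
So |(-z^2 + 7) + 2| = |z + 3|·|-z + 3|.
Assume first that |z + 3| < 1, so |z| < 4. Then |-z + 3| ≤ 4 + 3 = 7.
Hence |(-z^2 + 7) + 2| ≤ 7|z + 3| < ε provided |z + 3| < ε/7.
Choosing δ = min(1, ε/7) ensures both conditions, hence |(-z^2 + 7) + 2| < ε.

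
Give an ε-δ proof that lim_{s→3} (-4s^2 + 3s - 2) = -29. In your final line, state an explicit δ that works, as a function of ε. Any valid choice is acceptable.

δ = min(2, ε/29)

Let ε > 0. We want δ > 0 such that 0 < |s − 3| < δ implies |(-4s^2 + 3s - 2) + 29| < ε.
(-4s^2 + 3s - 2) + 29 = -4s^2 + 3s + 27 = (s − 3)(-4s - 9).
So |(-4s^2 + 3s - 2) + 29| = |s − 3|·|-4s - 9|.
Assume first that |s − 3| < 2, so |s| < 5. Then |-4s - 9| ≤ 4·5 + 9 = 29.
Hence |(-4s^2 + 3s - 2) + 29| ≤ 29|s − 3| < ε provided |s − 3| < ε/29.
Choosing δ = min(2, ε/29) ensures both conditions, hence |(-4s^2 + 3s - 2) + 29| < ε.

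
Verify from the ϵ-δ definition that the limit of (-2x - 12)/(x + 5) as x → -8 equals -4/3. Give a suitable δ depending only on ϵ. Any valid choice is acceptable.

Let ϵ > 0. We want δ > 0 with 0 < |x + 8| < δ ⇒ |(-2x - 12)/(x + 5) + 4/3| < ϵ.
Combining over a common denominator, (-2x - 12)/(x + 5) + 4/3 = [(-2x - 12)·(-3) − 4·(x + 5)] / [(-3)·(x + 5)] = 2(x + 8) / ((-3)(x + 5)).
So |(-2x - 12)/(x + 5) + 4/3| = 2|x + 8| / (3·|x + 5|).
Require δ ≤ 3/2, so |x + 5| ≥ |-3| − |x + 8| > 3 − 3/2 = 3/2.
Hence |(-2x - 12)/(x + 5) + 4/3| < 2|x + 8|/(3·(3/2)) = (4/9)|x + 8|, which is < ϵ once |x + 8| < (9/4)ϵ.
Take δ = min(3/2, (9/4)ϵ). Then 0 < |x + 8| < δ forces both bounds, so |(-2x - 12)/(x + 5) + 4/3| < ϵ.

δ = min(3/2, (9/4)ϵ)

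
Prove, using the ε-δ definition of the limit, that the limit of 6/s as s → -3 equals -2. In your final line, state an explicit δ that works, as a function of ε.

Let ε > 0 be given. We seek δ > 0 such that 0 < |s + 3| < δ implies |6/s + 2| < ε.
|6/s + 2| = 6·|-3 − s|/(3·|s|) = 6|s + 3|/(3|s|).
Restrict δ ≤ 3/2. Then |s + 3| < 3/2 gives |s| > 3/2, so 3|s| > 9/2.
Then |6/s + 2| < 6|s + 3|/(9/2), which is < ε when |s + 3| < (3/4)ε.
Take δ = min(3/2, (3/4)ε). Then 0 < |s + 3| < δ gives both |s + 3| < 3/2 and |s + 3| < (3/4)ε, so |6/s + 2| < ε.

δ = min(3/2, (3/4)ε)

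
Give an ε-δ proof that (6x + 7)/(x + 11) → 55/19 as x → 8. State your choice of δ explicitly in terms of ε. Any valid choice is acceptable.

δ = min(19/2, (361/118)ε)

Suppose ε > 0. We want δ > 0 with 0 < |x − 8| < δ ⇒ |(6x + 7)/(x + 11) − (55/19)| < ε.
Combining over a common denominator, (6x + 7)/(x + 11) − (55/19) = [(6x + 7)·19 − 55·(x + 11)] / [19·(x + 11)] = 59(x − 8) / (19(x + 11)).
So |(6x + 7)/(x + 11) − (55/19)| = 59|x − 8| / (19·|x + 11|).
Require δ ≤ 19/2, so |x + 11| ≥ |19| − |x − 8| > 19 − 19/2 = 19/2.
Hence |(6x + 7)/(x + 11) − (55/19)| < 59|x − 8|/(19·(19/2)) = (118/361)|x − 8|, which is < ε once |x − 8| < (361/118)ε.
Take δ = min(19/2, (361/118)ε). Then 0 < |x − 8| < δ forces both bounds, so |(6x + 7)/(x + 11) − (55/19)| < ε.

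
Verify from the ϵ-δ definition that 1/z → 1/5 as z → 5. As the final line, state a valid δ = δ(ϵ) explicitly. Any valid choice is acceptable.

δ = min(5/2, (25/2)ϵ)

Let ϵ > 0. We seek δ > 0 such that 0 < |z − 5| < δ implies |1/z − (1/5)| < ϵ.
|1/z − (1/5)| = |5 − z|/(5·|z|) = |z − 5|/(5|z|).
Restrict δ ≤ 5/2. Then |z − 5| < 5/2 gives |z| > 5/2, so 5|z| > 25/2.
Then |1/z − (1/5)| < |z − 5|/(25/2), which is < ϵ when |z − 5| < (25/2)ϵ.
Take δ = min(5/2, (25/2)ϵ). Then 0 < |z − 5| < δ gives both |z − 5| < 5/2 and |z − 5| < (25/2)ϵ, so |1/z − (1/5)| < ϵ.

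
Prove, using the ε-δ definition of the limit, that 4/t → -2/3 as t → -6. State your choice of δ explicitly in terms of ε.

Suppose ε > 0. We seek δ > 0 such that 0 < |t + 6| < δ implies |4/t + 2/3| < ε.
|4/t + 2/3| = 4·|-6 − t|/(6·|t|) = 4|t + 6|/(6|t|).
Restrict δ ≤ 3. Then |t + 6| < 3 gives |t| > 3, so 6|t| > 18.
Then |4/t + 2/3| < 4|t + 6|/18, which is < ε when |t + 6| < (9/2)ε.
Take δ = min(3, (9/2)ε). Then 0 < |t + 6| < δ gives both |t + 6| < 3 and |t + 6| < (9/2)ε, so |4/t + 2/3| < ε.

δ = min(3, (9/2)ε)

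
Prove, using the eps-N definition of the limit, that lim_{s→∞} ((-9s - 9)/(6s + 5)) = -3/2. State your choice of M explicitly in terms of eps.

Suppose eps > 0. We seek M > 0 such that s > M implies |(-9s - 9)/(6s + 5) + 3/2| < eps.
(-9s - 9)/(6s + 5) + 3/2 = (6(-9s - 9) − (-9)(6s + 5)) / (6(6s + 5)) = -9/(6(6s + 5)).
For s > 0 we have 6s + 5 > 6s, so |(-9s - 9)/(6s + 5) + 3/2| = 9/(6(6s + 5)) < 9/(6·6s) = (1/4)/s.
Thus |(-9s - 9)/(6s + 5) + 3/2| < eps whenever s > (1/4)/eps.
Take M = (1/4)/eps. If s > M then |(-9s - 9)/(6s + 5) + 3/2| < (1/4)/s < eps.

M = (1/4)/eps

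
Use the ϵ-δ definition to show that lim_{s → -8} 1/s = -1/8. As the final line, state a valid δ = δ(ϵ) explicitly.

Suppose ϵ > 0. We seek δ > 0 such that 0 < |s + 8| < δ implies |1/s + 1/8| < ϵ.
|1/s + 1/8| = |-8 − s|/(8·|s|) = |s + 8|/(8|s|).
Restrict δ ≤ 4. Then |s + 8| < 4 gives |s| > 4, so 8|s| > 32.
Then |1/s + 1/8| < |s + 8|/32, which is < ϵ when |s + 8| < 32ϵ.
Take δ = min(4, 32ϵ). Then 0 < |s + 8| < δ gives both |s + 8| < 4 and |s + 8| < 32ϵ, so |1/s + 1/8| < ϵ.

δ = min(4, 32ϵ)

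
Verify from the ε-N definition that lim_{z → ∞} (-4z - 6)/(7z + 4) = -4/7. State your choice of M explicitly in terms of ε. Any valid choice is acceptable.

Fix ε > 0. We seek M > 0 such that z > M implies |(-4z - 6)/(7z + 4) + 4/7| < ε.
(-4z - 6)/(7z + 4) + 4/7 = (7(-4z - 6) − (-4)(7z + 4)) / (7(7z + 4)) = -26/(7(7z + 4)).
For z > 0 we have 7z + 4 > 7z, so |(-4z - 6)/(7z + 4) + 4/7| = 26/(7(7z + 4)) < 26/(7·7z) = (26/49)/z.
Thus |(-4z - 6)/(7z + 4) + 4/7| < ε whenever z > (26/49)/ε.
Take M = (26/49)/ε. If z > M then |(-4z - 6)/(7z + 4) + 4/7| < (26/49)/z < ε.

M = (26/49)/ε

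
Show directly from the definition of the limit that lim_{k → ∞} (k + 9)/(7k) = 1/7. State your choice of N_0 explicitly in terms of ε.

N_0 = (9/7)/ε

Let ε > 0 be given. For k ≥ 1, |(k + 9)/(7k) − (1/7)| = |63|/(7(7k)) = 63/(7(7k)).
Since 7k ≥ 7k for k ≥ 1, this is ≤ 63/(7·7k) = (9/7)/k.
So |(k + 9)/(7k) − (1/7)| < ε whenever k > (9/7)/ε.
Take N_0 = (9/7)/ε. If k > N_0 then |(k + 9)/(7k) − (1/7)| ≤ (9/7)/k < ε.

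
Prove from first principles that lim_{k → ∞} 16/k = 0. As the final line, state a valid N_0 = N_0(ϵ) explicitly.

Let ϵ > 0 be given. For k ≥ 1, |16/k − 0| = 16/(k) ≤ 16/k.
We need 16/k < ϵ, i.e. k > 16/ϵ.
Take N_0 = 16/ϵ. If k > N_0 then |16/k| ≤ 16/k < ϵ.

N_0 = 16/ϵ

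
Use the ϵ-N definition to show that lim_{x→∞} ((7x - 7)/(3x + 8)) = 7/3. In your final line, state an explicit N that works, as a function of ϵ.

N = (77/9)/ϵ

Let ϵ > 0. We seek N > 0 such that x > N implies |(7x - 7)/(3x + 8) − (7/3)| < ϵ.
(7x - 7)/(3x + 8) − (7/3) = (3(7x - 7) − 7(3x + 8)) / (3(3x + 8)) = -77/(3(3x + 8)).
For x > 0 we have 3x + 8 > 3x, so |(7x - 7)/(3x + 8) − (7/3)| = 77/(3(3x + 8)) < 77/(3·3x) = (77/9)/x.
Thus |(7x - 7)/(3x + 8) − (7/3)| < ϵ whenever x > (77/9)/ϵ.
Take N = (77/9)/ϵ. If x > N then |(7x - 7)/(3x + 8) − (7/3)| < (77/9)/x < ϵ.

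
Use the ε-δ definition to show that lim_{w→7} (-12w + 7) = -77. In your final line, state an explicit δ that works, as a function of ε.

δ = ε/12

Suppose ε > 0. We need δ > 0 so that 0 < |w − 7| < δ implies |(-12w + 7) + 77| < ε.
|(-12w + 7) + 77| = |-12w + 84| = 12|w − 7|.
So 12|w − 7| < ε exactly when |w − 7| < ε/12.
Take δ = ε/12. If 0 < |w − 7| < δ then |(-12w + 7) + 77| = 12|w − 7| < 12·(ε/12) = ε.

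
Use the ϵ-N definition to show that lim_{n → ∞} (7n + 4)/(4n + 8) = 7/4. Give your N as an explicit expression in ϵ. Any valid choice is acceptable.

Let ϵ > 0. For n ≥ 1, |(7n + 4)/(4n + 8) − (7/4)| = |-40|/(4(4n + 8)) = 40/(4(4n + 8)).
Since 4n + 8 ≥ 4n for n ≥ 1, this is ≤ 40/(4·4n) = (5/2)/n.
So |(7n + 4)/(4n + 8) − (7/4)| < ϵ whenever n > (5/2)/ϵ.
Take N = (5/2)/ϵ. If n > N then |(7n + 4)/(4n + 8) − (7/4)| ≤ (5/2)/n < ϵ.

N = (5/2)/ϵ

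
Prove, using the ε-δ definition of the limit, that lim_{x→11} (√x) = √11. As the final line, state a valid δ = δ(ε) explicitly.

δ = min(11, √11·ε)

Let ε > 0. We want δ > 0 such that 0 < |x − 11| < δ implies |√x − √11| < ε.
Multiplying by the conjugate, |√x − √11| = |x − 11|/(√x + √11).
Restrict δ ≤ 11 so that |x − 11| < 11 forces x > 0, and then √x + √11 > √11.
Hence |√x − √11| < |x − 11|/√11, which is < ε once |x − 11| < √11·ε.
Take δ = min(11, √11·ε). If 0 < |x − 11| < δ then x > 0 and |√x − √11| < |x − 11|/√11 < ε.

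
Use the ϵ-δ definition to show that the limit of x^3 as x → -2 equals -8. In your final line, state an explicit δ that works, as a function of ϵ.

δ = min(1, ϵ/19)

Fix ϵ > 0. We seek δ > 0 with 0 < |x + 2| < δ ⇒ |x^3 + 8| < ϵ.
Factor: x^3 + 8 = (x + 2)(x^2 - 2x + 4), so |x^3 + 8| = |x + 2|·|x^2 - 2x + 4|.
Restrict δ ≤ 1. Then |x + 2| < 1 gives |x| < 3, so by the triangle inequality |x^2 - 2x + 4| ≤ 3^2 + 2·3 + 4 = 19.
Hence |x^3 + 8| ≤ 19|x + 2|, which is < ϵ once |x + 2| < ϵ/19.
Take δ = min(1, ϵ/19). If 0 < |x + 2| < δ then both bounds hold and |x^3 + 8| ≤ 19|x + 2| < 19·(ϵ/19) = ϵ.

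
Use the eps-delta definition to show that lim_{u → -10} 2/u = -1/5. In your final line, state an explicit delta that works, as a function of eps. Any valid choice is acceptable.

Let eps > 0. We seek delta > 0 such that 0 < |u + 10| < delta implies |2/u + 1/5| < eps.
|2/u + 1/5| = 2·|-10 − u|/(10·|u|) = 2|u + 10|/(10|u|).
Require delta ≤ 5 so that |u| > 10 − 5 = 5, hence 10|u| > 50.
Then |2/u + 1/5| < 2|u + 10|/50, which is < eps when |u + 10| < 25eps.
Take delta = min(5, 25eps). Then 0 < |u + 10| < delta gives both |u + 10| < 5 and |u + 10| < 25eps, so |2/u + 1/5| < eps.

delta = min(5, 25eps)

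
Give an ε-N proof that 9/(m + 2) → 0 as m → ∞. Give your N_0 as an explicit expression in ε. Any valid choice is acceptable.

Let ε > 0 be given. For m ≥ 1, |9/(m + 2) − 0| = 9/(m + 2) ≤ 9/m.
We need 9/m < ε, i.e. m > 9/ε.
Take N_0 = 9/ε. If m > N_0 then |9/(m + 2)| ≤ 9/m < ε.

N_0 = 9/ε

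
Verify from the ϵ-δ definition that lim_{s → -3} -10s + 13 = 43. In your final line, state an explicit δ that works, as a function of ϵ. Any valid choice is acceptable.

δ = ϵ/10

Let ϵ > 0. We need δ > 0 so that 0 < |s + 3| < δ implies |(-10s + 13) − 43| < ϵ.
Since (-10s + 13) − 43 = -10(s + 3), we have |(-10s + 13) − 43| = 10|s + 3|.
Thus it suffices that |s + 3| < ϵ/10.
Take δ = ϵ/10. If 0 < |s + 3| < δ then |(-10s + 13) − 43| = 10|s + 3| < 10·(ϵ/10) = ϵ.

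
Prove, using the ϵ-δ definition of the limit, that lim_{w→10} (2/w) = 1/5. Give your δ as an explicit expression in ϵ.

δ = min(5, 25ϵ)

Let ϵ > 0 be given. We seek δ > 0 such that 0 < |w − 10| < δ implies |2/w − (1/5)| < ϵ.
|2/w − (1/5)| = 2·|10 − w|/(10·|w|) = 2|w − 10|/(10|w|).
Require δ ≤ 5 so that |w| > 10 − 5 = 5, hence 10|w| > 50.
Then |2/w − (1/5)| < 2|w − 10|/50, which is < ϵ when |w − 10| < 25ϵ.
Take δ = min(5, 25ϵ). Then 0 < |w − 10| < δ gives both |w − 10| < 5 and |w − 10| < 25ϵ, so |2/w − (1/5)| < ϵ.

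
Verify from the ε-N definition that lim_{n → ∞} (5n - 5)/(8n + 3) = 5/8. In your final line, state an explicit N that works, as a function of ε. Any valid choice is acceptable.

N = (55/64)/ε

Let ε > 0. For n ≥ 1, |(5n - 5)/(8n + 3) − (5/8)| = |-55|/(8(8n + 3)) = 55/(8(8n + 3)).
Since 8n + 3 ≥ 8n for n ≥ 1, this is ≤ 55/(8·8n) = (55/64)/n.
So |(5n - 5)/(8n + 3) − (5/8)| < ε whenever n > (55/64)/ε.
Take N = (55/64)/ε. If n > N then |(5n - 5)/(8n + 3) − (5/8)| ≤ (55/64)/n < ε.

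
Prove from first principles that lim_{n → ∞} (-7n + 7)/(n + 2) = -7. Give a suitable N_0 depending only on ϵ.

Suppose ϵ > 0. For n ≥ 1, |(-7n + 7)/(n + 2) + 7| = |21|/((n + 2)) = 21/((n + 2)).
Since n + 2 ≥ n for n ≥ 1, this is ≤ 21/(n) = 21/n.
So |(-7n + 7)/(n + 2) + 7| < ϵ whenever n > 21/ϵ.
Take N_0 = 21/ϵ. If n > N_0 then |(-7n + 7)/(n + 2) + 7| ≤ 21/n < ϵ.

N_0 = 21/ϵ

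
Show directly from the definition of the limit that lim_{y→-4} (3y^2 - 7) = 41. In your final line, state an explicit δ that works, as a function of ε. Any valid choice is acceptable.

Let ε > 0. We want δ > 0 such that 0 < |y + 4| < δ implies |(3y^2 - 7) − 41| < ε.
(3y^2 - 7) − 41 = 3y^2 - 48 = (y + 4)(3y - 12).
So |(3y^2 - 7) − 41| = |y + 4|·|3y - 12|.
Assume first that |y + 4| < 2, so |y| < 6. Then |3y - 12| ≤ 3·6 + 12 = 30.
Hence |(3y^2 - 7) − 41| ≤ 30|y + 4| < ε provided |y + 4| < ε/30.
Choosing δ = min(2, ε/30) ensures both conditions, hence |(3y^2 - 7) − 41| < ε.

δ = min(2, ε/30)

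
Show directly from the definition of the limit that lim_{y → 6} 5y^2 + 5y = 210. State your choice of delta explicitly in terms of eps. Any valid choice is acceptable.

Fix eps > 0. We want delta > 0 such that 0 < |y − 6| < delta implies |(5y^2 + 5y) − 210| < eps.
(5y^2 + 5y) − 210 = 5y^2 + 5y - 210 = (y − 6)(5y + 35).
So |(5y^2 + 5y) − 210| = |y − 6|·|5y + 35|.
Require delta ≤ 1. Then |y − 6| < 1 gives |y| < 7, and by the triangle inequality |5y + 35| ≤ 5·7 + 35 = 70.
Hence |(5y^2 + 5y) − 210| ≤ 70|y − 6| < eps provided |y − 6| < eps/70.
Choosing delta = min(1, eps/70) ensures both conditions, hence |(5y^2 + 5y) − 210| < eps.

delta = min(1, eps/70)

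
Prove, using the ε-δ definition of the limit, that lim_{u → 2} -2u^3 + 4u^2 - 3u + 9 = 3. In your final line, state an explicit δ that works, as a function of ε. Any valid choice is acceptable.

δ = min(1, ε/21)

Suppose ε > 0. We want δ > 0 such that 0 < |u − 2| < δ implies |(-2u^3 + 4u^2 - 3u + 9) − 3| < ε.
(-2u^3 + 4u^2 - 3u + 9) − 3 = -2u^3 + 4u^2 - 3u + 6 = (u − 2)(-2u^2 - 3).
So |(-2u^3 + 4u^2 - 3u + 9) − 3| = |u − 2|·|-2u^2 - 3|.
Require δ ≤ 1. Then |u − 2| < 1 gives |u| < 3, and by the triangle inequality |-2u^2 - 3| ≤ 2·3^2 + 3 = 21.
Hence |(-2u^3 + 4u^2 - 3u + 9) − 3| ≤ 21|u − 2| < ε provided |u − 2| < ε/21.
Take δ = min(1, ε/21). Then 0 < |u − 2| < δ gives both |u − 2| < 1 and |u − 2| < ε/21, so |(-2u^3 + 4u^2 - 3u + 9) − 3| < ε.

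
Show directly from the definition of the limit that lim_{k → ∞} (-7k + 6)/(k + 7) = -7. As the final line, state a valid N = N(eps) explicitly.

N = 55/eps

Let eps > 0 be given. For k ≥ 1, |(-7k + 6)/(k + 7) + 7| = |55|/((k + 7)) = 55/((k + 7)).
Since k + 7 ≥ k for k ≥ 1, this is ≤ 55/(k) = 55/k.
So |(-7k + 6)/(k + 7) + 7| < eps whenever k > 55/eps.
Take N = 55/eps. If k > N then |(-7k + 6)/(k + 7) + 7| ≤ 55/k < eps.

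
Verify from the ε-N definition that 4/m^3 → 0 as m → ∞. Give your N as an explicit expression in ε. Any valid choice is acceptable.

Let ε > 0 be given. For m ≥ 1, |4/m^3 − 0| = 4/m^3.
4/m^3 < ε ⇔ m^3 > 4/ε ⇔ m > (4/ε)^{1/3}.
Take N = (4/ε)^{1/3}. Then m > N implies 4/m^3 < ε.

N = (4/ε)^{1/3}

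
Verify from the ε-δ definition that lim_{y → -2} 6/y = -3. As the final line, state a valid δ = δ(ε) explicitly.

Let ε > 0 be given. We seek δ > 0 such that 0 < |y + 2| < δ implies |6/y + 3| < ε.
|6/y + 3| = 6·|-2 − y|/(2·|y|) = 6|y + 2|/(2|y|).
Require δ ≤ 1 so that |y| > 2 − 1 = 1, hence 2|y| > 2.
Then |6/y + 3| < 6|y + 2|/2, which is < ε when |y + 2| < (1/3)ε.
Take δ = min(1, (1/3)ε). Then 0 < |y + 2| < δ gives both |y + 2| < 1 and |y + 2| < (1/3)ε, so |6/y + 3| < ε.

δ = min(1, (1/3)ε)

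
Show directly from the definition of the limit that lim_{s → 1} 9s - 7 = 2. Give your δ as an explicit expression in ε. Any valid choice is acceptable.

Suppose ε > 0. We need δ > 0 so that 0 < |s − 1| < δ implies |(9s - 7) − 2| < ε.
Since (9s - 7) − 2 = 9(s − 1), we have |(9s - 7) − 2| = 9|s − 1|.
Thus it suffices that |s − 1| < ε/9.
Choosing δ = ε/9 gives |(9s - 7) − 2| = 9|s − 1| < ε whenever |s − 1| < δ.

δ = ε/9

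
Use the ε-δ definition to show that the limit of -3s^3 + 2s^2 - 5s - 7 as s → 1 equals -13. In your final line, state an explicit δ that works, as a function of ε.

δ = min(2, ε/36)

Let ε > 0 be given. We want δ > 0 such that 0 < |s − 1| < δ implies |(-3s^3 + 2s^2 - 5s - 7) + 13| < ε.
(-3s^3 + 2s^2 - 5s - 7) + 13 = -3s^3 + 2s^2 - 5s + 6 = (s − 1)(-3s^2 - s - 6).
So |(-3s^3 + 2s^2 - 5s - 7) + 13| = |s − 1|·|-3s^2 - s - 6|.
Require δ ≤ 2. Then |s − 1| < 2 gives |s| < 3, and by the triangle inequality |-3s^2 - s - 6| ≤ 3·3^2 + 3 + 6 = 36.
Hence |(-3s^3 + 2s^2 - 5s - 7) + 13| ≤ 36|s − 1| < ε provided |s − 1| < ε/36.
Take δ = min(2, ε/36). Then 0 < |s − 1| < δ gives both |s − 1| < 2 and |s − 1| < ε/36, so |(-3s^3 + 2s^2 - 5s - 7) + 13| < ε.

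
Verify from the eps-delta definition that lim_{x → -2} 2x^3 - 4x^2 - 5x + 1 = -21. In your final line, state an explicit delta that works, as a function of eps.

Suppose eps > 0. We want delta > 0 such that 0 < |x + 2| < delta implies |(2x^3 - 4x^2 - 5x + 1) + 21| < eps.
(2x^3 - 4x^2 - 5x + 1) + 21 = 2x^3 - 4x^2 - 5x + 22 = (x + 2)(2x^2 - 8x + 11).
So |(2x^3 - 4x^2 - 5x + 1) + 21| = |x + 2|·|2x^2 - 8x + 11|.
Assume first that |x + 2| < 1, so |x| < 3. Then |2x^2 - 8x + 11| ≤ 2·3^2 + 8·3 + 11 = 53.
Hence |(2x^3 - 4x^2 - 5x + 1) + 21| ≤ 53|x + 2| < eps provided |x + 2| < eps/53.
Choosing delta = min(1, eps/53) ensures both conditions, hence |(2x^3 - 4x^2 - 5x + 1) + 21| < eps.

delta = min(1, eps/53)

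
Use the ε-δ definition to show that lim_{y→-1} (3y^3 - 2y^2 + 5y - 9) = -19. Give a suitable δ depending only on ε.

Suppose ε > 0. We want δ > 0 such that 0 < |y + 1| < δ implies |(3y^3 - 2y^2 + 5y - 9) + 19| < ε.
(3y^3 - 2y^2 + 5y - 9) + 19 = 3y^3 - 2y^2 + 5y + 10 = (y + 1)(3y^2 - 5y + 10).
So |(3y^3 - 2y^2 + 5y - 9) + 19| = |y + 1|·|3y^2 - 5y + 10|.
Assume first that |y + 1| < 1, so |y| < 2. Then |3y^2 - 5y + 10| ≤ 3·2^2 + 5·2 + 10 = 32.
Hence |(3y^3 - 2y^2 + 5y - 9) + 19| ≤ 32|y + 1| < ε provided |y + 1| < ε/32.
Choosing δ = min(1, ε/32) ensures both conditions, hence |(3y^3 - 2y^2 + 5y - 9) + 19| < ε.

δ = min(1, ε/32)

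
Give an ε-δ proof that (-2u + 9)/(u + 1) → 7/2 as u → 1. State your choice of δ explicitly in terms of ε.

Let ε > 0. We want δ > 0 with 0 < |u − 1| < δ ⇒ |(-2u + 9)/(u + 1) − (7/2)| < ε.
Combining over a common denominator, (-2u + 9)/(u + 1) − (7/2) = [(-2u + 9)·2 − 7·(u + 1)] / [2·(u + 1)] = -11(u − 1) / (2(u + 1)).
So |(-2u + 9)/(u + 1) − (7/2)| = 11|u − 1| / (2·|u + 1|).
Restrict δ ≤ 1. Then |u − 1| < 1 gives |u + 1| = |(u − 1) + 2| ≥ 2 − 1 = 1.
Hence |(-2u + 9)/(u + 1) − (7/2)| < 11|u − 1|/(2·1) = (11/2)|u − 1|, which is < ε once |u − 1| < (2/11)ε.
Take δ = min(1, (2/11)ε). Then 0 < |u − 1| < δ forces both bounds, so |(-2u + 9)/(u + 1) − (7/2)| < ε.

δ = min(1, (2/11)ε)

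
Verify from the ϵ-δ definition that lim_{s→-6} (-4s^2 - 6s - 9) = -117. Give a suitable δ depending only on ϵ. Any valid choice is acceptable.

δ = min(2, ϵ/50)

Fix ϵ > 0. We want δ > 0 such that 0 < |s + 6| < δ implies |(-4s^2 - 6s - 9) + 117| < ϵ.
(-4s^2 - 6s - 9) + 117 = -4s^2 - 6s + 108 = (s + 6)(-4s + 18).
So |(-4s^2 - 6s - 9) + 117| = |s + 6|·|-4s + 18|.
Assume first that |s + 6| < 2, so |s| < 8. Then |-4s + 18| ≤ 4·8 + 18 = 50.
Hence |(-4s^2 - 6s - 9) + 117| ≤ 50|s + 6| < ϵ provided |s + 6| < ϵ/50.
Take δ = min(2, ϵ/50). Then 0 < |s + 6| < δ gives both |s + 6| < 2 and |s + 6| < ϵ/50, so |(-4s^2 - 6s - 9) + 117| < ϵ.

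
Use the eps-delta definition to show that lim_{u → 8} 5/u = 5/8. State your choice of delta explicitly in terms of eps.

delta = min(4, (32/5)eps)

Suppose eps > 0. We seek delta > 0 such that 0 < |u − 8| < delta implies |5/u − (5/8)| < eps.
|5/u − (5/8)| = 5·|8 − u|/(8·|u|) = 5|u − 8|/(8|u|).
Require delta ≤ 4 so that |u| > 8 − 4 = 4, hence 8|u| > 32.
Then |5/u − (5/8)| < 5|u − 8|/32, which is < eps when |u − 8| < (32/5)eps.
Take delta = min(4, (32/5)eps). Then 0 < |u − 8| < delta gives both |u − 8| < 4 and |u − 8| < (32/5)eps, so |5/u − (5/8)| < eps.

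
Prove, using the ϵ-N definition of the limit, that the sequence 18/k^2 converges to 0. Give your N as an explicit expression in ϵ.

Let ϵ > 0 be given. For k ≥ 1, |18/k^2 − 0| = 18/k^2.
18/k^2 < ϵ ⇔ k^2 > 18/ϵ ⇔ k > (18/ϵ)^{1/2}.
Take N = (18/ϵ)^{1/2}. Then k > N implies 18/k^2 < ϵ.

N = (18/ϵ)^{1/2}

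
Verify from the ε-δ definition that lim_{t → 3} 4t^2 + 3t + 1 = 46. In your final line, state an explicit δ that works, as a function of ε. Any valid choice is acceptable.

Let ε > 0 be given. We want δ > 0 such that 0 < |t − 3| < δ implies |(4t^2 + 3t + 1) − 46| < ε.
(4t^2 + 3t + 1) − 46 = 4t^2 + 3t - 45 = (t − 3)(4t + 15).
So |(4t^2 + 3t + 1) − 46| = |t − 3|·|4t + 15|.
Assume first that |t − 3| < 1, so |t| < 4. Then |4t + 15| ≤ 4·4 + 15 = 31.
Hence |(4t^2 + 3t + 1) − 46| ≤ 31|t − 3| < ε provided |t − 3| < ε/31.
Take δ = min(1, ε/31). Then 0 < |t − 3| < δ gives both |t − 3| < 1 and |t − 3| < ε/31, so |(4t^2 + 3t + 1) − 46| < ε.

δ = min(1, ε/31)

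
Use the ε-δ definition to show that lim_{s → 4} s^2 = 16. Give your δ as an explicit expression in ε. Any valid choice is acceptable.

Let ε > 0. We seek δ > 0 with 0 < |s − 4| < δ ⇒ |s^2 − 16| < ε.
Factor: s^2 − 16 = (s − 4)(s + 4), so |s^2 − 16| = |s − 4|·|s + 4|.
Restrict δ ≤ 1. Then |s − 4| < 1 gives |s| < 5, so by the triangle inequality |s + 4| ≤ 5 + 4 = 9.
Hence |s^2 − 16| ≤ 9|s − 4|, which is < ε once |s − 4| < ε/9.
Take δ = min(1, ε/9). If 0 < |s − 4| < δ then both bounds hold and |s^2 − 16| ≤ 9|s − 4| < 9·(ε/9) = ε.

δ = min(1, ε/9)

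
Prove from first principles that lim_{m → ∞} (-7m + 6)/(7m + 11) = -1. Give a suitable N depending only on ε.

N = (17/7)/ε

Let ε > 0. For m ≥ 1, |(-7m + 6)/(7m + 11) + 1| = |119|/(7(7m + 11)) = 119/(7(7m + 11)).
Since 7m + 11 ≥ 7m for m ≥ 1, this is ≤ 119/(7·7m) = (17/7)/m.
So |(-7m + 6)/(7m + 11) + 1| < ε whenever m > (17/7)/ε.
Take N = (17/7)/ε. If m > N then |(-7m + 6)/(7m + 11) + 1| ≤ (17/7)/m < ε.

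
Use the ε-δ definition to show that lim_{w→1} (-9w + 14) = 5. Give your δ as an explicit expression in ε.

Fix ε > 0. We need δ > 0 so that 0 < |w − 1| < δ implies |(-9w + 14) − 5| < ε.
Since (-9w + 14) − 5 = -9(w − 1), we have |(-9w + 14) − 5| = 9|w − 1|.
So 9|w − 1| < ε exactly when |w − 1| < ε/9.
Choosing δ = ε/9 gives |(-9w + 14) − 5| = 9|w − 1| < ε whenever |w − 1| < δ.

δ = ε/9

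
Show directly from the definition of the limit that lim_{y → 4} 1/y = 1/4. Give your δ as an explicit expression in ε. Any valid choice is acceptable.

δ = min(2, 8ε)

Let ε > 0 be given. We seek δ > 0 such that 0 < |y − 4| < δ implies |1/y − (1/4)| < ε.
|1/y − (1/4)| = |4 − y|/(4·|y|) = |y − 4|/(4|y|).
Restrict δ ≤ 2. Then |y − 4| < 2 gives |y| > 2, so 4|y| > 8.
Then |1/y − (1/4)| < |y − 4|/8, which is < ε when |y − 4| < 8ε.
Take δ = min(2, 8ε). Then 0 < |y − 4| < δ gives both |y − 4| < 2 and |y − 4| < 8ε, so |1/y − (1/4)| < ε.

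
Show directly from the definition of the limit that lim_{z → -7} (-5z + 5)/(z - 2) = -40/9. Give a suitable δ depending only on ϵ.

δ = min(9/2, (81/10)ϵ)

Let ϵ > 0 be given. We want δ > 0 with 0 < |z + 7| < δ ⇒ |(-5z + 5)/(z - 2) + 40/9| < ϵ.
Combining over a common denominator, (-5z + 5)/(z - 2) + 40/9 = [(-5z + 5)·(-9) − 40·(z - 2)] / [(-9)·(z - 2)] = 5(z + 7) / ((-9)(z - 2)).
So |(-5z + 5)/(z - 2) + 40/9| = 5|z + 7| / (9·|z − 2|).
Restrict δ ≤ 9/2. Then |z + 7| < 9/2 gives |z − 2| = |(z + 7) + (-9)| ≥ 9 − 9/2 = 9/2.
Hence |(-5z + 5)/(z - 2) + 40/9| < 5|z + 7|/(9·(9/2)) = (10/81)|z + 7|, which is < ϵ once |z + 7| < (81/10)ϵ.
Take δ = min(9/2, (81/10)ϵ). Then 0 < |z + 7| < δ forces both bounds, so |(-5z + 5)/(z - 2) + 40/9| < ϵ.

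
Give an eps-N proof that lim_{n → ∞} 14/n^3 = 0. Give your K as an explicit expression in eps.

K = (14/eps)^{1/3}

Suppose eps > 0. For n ≥ 1, |14/n^3 − 0| = 14/n^3.
14/n^3 < eps ⇔ n^3 > 14/eps ⇔ n > (14/eps)^{1/3}.
Take K = (14/eps)^{1/3}. Then n > K implies 14/n^3 < eps.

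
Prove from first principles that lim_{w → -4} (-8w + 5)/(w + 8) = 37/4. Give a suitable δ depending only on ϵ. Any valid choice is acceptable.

δ = min(2, (8/69)ϵ)

Fix ϵ > 0. We want δ > 0 with 0 < |w + 4| < δ ⇒ |(-8w + 5)/(w + 8) − (37/4)| < ϵ.
Combining over a common denominator, (-8w + 5)/(w + 8) − (37/4) = [(-8w + 5)·4 − 37·(w + 8)] / [4·(w + 8)] = -69(w + 4) / (4(w + 8)).
So |(-8w + 5)/(w + 8) − (37/4)| = 69|w + 4| / (4·|w + 8|).
Require δ ≤ 2, so |w + 8| ≥ |4| − |w + 4| > 4 − 2 = 2.
Hence |(-8w + 5)/(w + 8) − (37/4)| < 69|w + 4|/(4·2) = (69/8)|w + 4|, which is < ϵ once |w + 4| < (8/69)ϵ.
Take δ = min(2, (8/69)ϵ). Then 0 < |w + 4| < δ forces both bounds, so |(-8w + 5)/(w + 8) − (37/4)| < ϵ.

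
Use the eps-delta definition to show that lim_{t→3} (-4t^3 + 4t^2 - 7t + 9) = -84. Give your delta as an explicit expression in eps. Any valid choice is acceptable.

delta = min(2, eps/171)

Fix eps > 0. We want delta > 0 such that 0 < |t − 3| < delta implies |(-4t^3 + 4t^2 - 7t + 9) + 84| < eps.
(-4t^3 + 4t^2 - 7t + 9) + 84 = -4t^3 + 4t^2 - 7t + 93 = (t − 3)(-4t^2 - 8t - 31).
So |(-4t^3 + 4t^2 - 7t + 9) + 84| = |t − 3|·|-4t^2 - 8t - 31|.
Assume first that |t − 3| < 2, so |t| < 5. Then |-4t^2 - 8t - 31| ≤ 4·5^2 + 8·5 + 31 = 171.
Hence |(-4t^3 + 4t^2 - 7t + 9) + 84| ≤ 171|t − 3| < eps provided |t − 3| < eps/171.
Take delta = min(2, eps/171). Then 0 < |t − 3| < delta gives both |t − 3| < 2 and |t − 3| < eps/171, so |(-4t^3 + 4t^2 - 7t + 9) + 84| < eps.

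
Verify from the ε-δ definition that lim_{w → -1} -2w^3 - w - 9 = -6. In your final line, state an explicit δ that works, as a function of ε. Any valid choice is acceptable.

δ = min(1, ε/15)

Fix ε > 0. We want δ > 0 such that 0 < |w + 1| < δ implies |(-2w^3 - w - 9) + 6| < ε.
(-2w^3 - w - 9) + 6 = -2w^3 - w - 3 = (w + 1)(-2w^2 + 2w - 3).
So |(-2w^3 - w - 9) + 6| = |w + 1|·|-2w^2 + 2w - 3|.
Require δ ≤ 1. Then |w + 1| < 1 gives |w| < 2, and by the triangle inequality |-2w^2 + 2w - 3| ≤ 2·2^2 + 2·2 + 3 = 15.
Hence |(-2w^3 - w - 9) + 6| ≤ 15|w + 1| < ε provided |w + 1| < ε/15.
Take δ = min(1, ε/15). Then 0 < |w + 1| < δ gives both |w + 1| < 1 and |w + 1| < ε/15, so |(-2w^3 - w - 9) + 6| < ε.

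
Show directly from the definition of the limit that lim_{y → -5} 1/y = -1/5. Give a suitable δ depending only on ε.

Suppose ε > 0. We seek δ > 0 such that 0 < |y + 5| < δ implies |1/y + 1/5| < ε.
|1/y + 1/5| = |-5 − y|/(5·|y|) = |y + 5|/(5|y|).
Require δ ≤ 5/2 so that |y| > 5 − 5/2 = 5/2, hence 5|y| > 25/2.
Then |1/y + 1/5| < |y + 5|/(25/2), which is < ε when |y + 5| < (25/2)ε.
Take δ = min(5/2, (25/2)ε). Then 0 < |y + 5| < δ gives both |y + 5| < 5/2 and |y + 5| < (25/2)ε, so |1/y + 1/5| < ε.

δ = min(5/2, (25/2)ε)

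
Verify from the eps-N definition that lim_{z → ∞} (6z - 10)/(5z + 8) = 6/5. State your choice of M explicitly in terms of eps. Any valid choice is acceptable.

M = (98/25)/eps

Suppose eps > 0. We seek M > 0 such that z > M implies |(6z - 10)/(5z + 8) − (6/5)| < eps.
(6z - 10)/(5z + 8) − (6/5) = (5(6z - 10) − 6(5z + 8)) / (5(5z + 8)) = -98/(5(5z + 8)).
For z > 0 we have 5z + 8 > 5z, so |(6z - 10)/(5z + 8) − (6/5)| = 98/(5(5z + 8)) < 98/(5·5z) = (98/25)/z.
Thus |(6z - 10)/(5z + 8) − (6/5)| < eps whenever z > (98/25)/eps.
Take M = (98/25)/eps. If z > M then |(6z - 10)/(5z + 8) − (6/5)| < (98/25)/z < eps.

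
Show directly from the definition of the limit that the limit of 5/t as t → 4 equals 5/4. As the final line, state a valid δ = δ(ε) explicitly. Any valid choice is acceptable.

δ = min(2, (8/5)ε)

Suppose ε > 0. We seek δ > 0 such that 0 < |t − 4| < δ implies |5/t − (5/4)| < ε.
|5/t − (5/4)| = 5·|4 − t|/(4·|t|) = 5|t − 4|/(4|t|).
Restrict δ ≤ 2. Then |t − 4| < 2 gives |t| > 2, so 4|t| > 8.
Then |5/t − (5/4)| < 5|t − 4|/8, which is < ε when |t − 4| < (8/5)ε.
Take δ = min(2, (8/5)ε). Then 0 < |t − 4| < δ gives both |t − 4| < 2 and |t − 4| < (8/5)ε, so |5/t − (5/4)| < ε.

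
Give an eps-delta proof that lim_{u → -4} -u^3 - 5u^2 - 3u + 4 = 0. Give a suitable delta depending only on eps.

delta = min(1, eps/31)

Fix eps > 0. We want delta > 0 such that 0 < |u + 4| < delta implies |(-u^3 - 5u^2 - 3u + 4)| < eps.
(-u^3 - 5u^2 - 3u + 4) = -u^3 - 5u^2 - 3u + 4 = (u + 4)(-u^2 - u + 1).
So |(-u^3 - 5u^2 - 3u + 4)| = |u + 4|·|-u^2 - u + 1|.
Assume first that |u + 4| < 1, so |u| < 5. Then |-u^2 - u + 1| ≤ 5^2 + 5 + 1 = 31.
Hence |(-u^3 - 5u^2 - 3u + 4)| ≤ 31|u + 4| < eps provided |u + 4| < eps/31.
Choosing delta = min(1, eps/31) ensures both conditions, hence |(-u^3 - 5u^2 - 3u + 4)| < eps.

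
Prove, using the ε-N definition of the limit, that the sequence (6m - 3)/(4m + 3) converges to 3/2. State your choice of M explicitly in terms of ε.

Let ε > 0. For m ≥ 1, |(6m - 3)/(4m + 3) − (3/2)| = |-30|/(4(4m + 3)) = 30/(4(4m + 3)).
Since 4m + 3 ≥ 4m for m ≥ 1, this is ≤ 30/(4·4m) = (15/8)/m.
So |(6m - 3)/(4m + 3) − (3/2)| < ε whenever m > (15/8)/ε.
Take M = (15/8)/ε. If m > M then |(6m - 3)/(4m + 3) − (3/2)| ≤ (15/8)/m < ε.

M = (15/8)/ε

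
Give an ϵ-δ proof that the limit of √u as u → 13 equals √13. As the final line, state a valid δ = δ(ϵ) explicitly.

Let ϵ > 0 be given. We want δ > 0 such that 0 < |u − 13| < δ implies |√u − √13| < ϵ.
Rationalise: √u − √13 = (u − 13)/(√u + √13), so |√u − √13| = |u − 13|/(√u + √13).
Restrict δ ≤ 13 so that |u − 13| < 13 forces u > 0, and then √u + √13 > √13.
Hence |√u − √13| < |u − 13|/√13, which is < ϵ once |u − 13| < √13·ϵ.
Take δ = min(13, √13·ϵ). If 0 < |u − 13| < δ then u > 0 and |√u − √13| < |u − 13|/√13 < ϵ.

δ = min(13, √13·ϵ)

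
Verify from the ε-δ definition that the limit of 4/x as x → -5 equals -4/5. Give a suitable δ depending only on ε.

Let ε > 0. We seek δ > 0 such that 0 < |x + 5| < δ implies |4/x + 4/5| < ε.
|4/x + 4/5| = 4·|-5 − x|/(5·|x|) = 4|x + 5|/(5|x|).
Restrict δ ≤ 5/2. Then |x + 5| < 5/2 gives |x| > 5/2, so 5|x| > 25/2.
Then |4/x + 4/5| < 4|x + 5|/(25/2), which is < ε when |x + 5| < (25/8)ε.
Take δ = min(5/2, (25/8)ε). Then 0 < |x + 5| < δ gives both |x + 5| < 5/2 and |x + 5| < (25/8)ε, so |4/x + 4/5| < ε.

δ = min(5/2, (25/8)ε)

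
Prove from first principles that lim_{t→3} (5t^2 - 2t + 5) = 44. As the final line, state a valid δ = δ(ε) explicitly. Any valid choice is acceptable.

Fix ε > 0. We want δ > 0 such that 0 < |t − 3| < δ implies |(5t^2 - 2t + 5) − 44| < ε.
(5t^2 - 2t + 5) − 44 = 5t^2 - 2t - 39 = (t − 3)(5t + 13).
So |(5t^2 - 2t + 5) − 44| = |t − 3|·|5t + 13|.
Assume first that |t − 3| < 2, so |t| < 5. Then |5t + 13| ≤ 5·5 + 13 = 38.
Hence |(5t^2 - 2t + 5) − 44| ≤ 38|t − 3| < ε provided |t − 3| < ε/38.
Choosing δ = min(2, ε/38) ensures both conditions, hence |(5t^2 - 2t + 5) − 44| < ε.

δ = min(2, ε/38)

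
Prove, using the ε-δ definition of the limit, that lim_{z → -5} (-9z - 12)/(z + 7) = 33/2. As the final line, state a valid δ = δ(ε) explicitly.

Suppose ε > 0. We want δ > 0 with 0 < |z + 5| < δ ⇒ |(-9z - 12)/(z + 7) − (33/2)| < ε.
Combining over a common denominator, (-9z - 12)/(z + 7) − (33/2) = [(-9z - 12)·2 − 33·(z + 7)] / [2·(z + 7)] = -51(z + 5) / (2(z + 7)).
So |(-9z - 12)/(z + 7) − (33/2)| = 51|z + 5| / (2·|z + 7|).
Require δ ≤ 1, so |z + 7| ≥ |2| − |z + 5| > 2 − 1 = 1.
Hence |(-9z - 12)/(z + 7) − (33/2)| < 51|z + 5|/(2·1) = (51/2)|z + 5|, which is < ε once |z + 5| < (2/51)ε.
Take δ = min(1, (2/51)ε). Then 0 < |z + 5| < δ forces both bounds, so |(-9z - 12)/(z + 7) − (33/2)| < ε.

δ = min(1, (2/51)ε)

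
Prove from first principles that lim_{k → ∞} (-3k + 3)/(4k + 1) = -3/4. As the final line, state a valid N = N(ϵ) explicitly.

N = (15/16)/ϵ

Let ϵ > 0. For k ≥ 1, |(-3k + 3)/(4k + 1) + 3/4| = |15|/(4(4k + 1)) = 15/(4(4k + 1)).
Since 4k + 1 ≥ 4k for k ≥ 1, this is ≤ 15/(4·4k) = (15/16)/k.
So |(-3k + 3)/(4k + 1) + 3/4| < ϵ whenever k > (15/16)/ϵ.
Take N = (15/16)/ϵ. If k > N then |(-3k + 3)/(4k + 1) + 3/4| ≤ (15/16)/k < ϵ.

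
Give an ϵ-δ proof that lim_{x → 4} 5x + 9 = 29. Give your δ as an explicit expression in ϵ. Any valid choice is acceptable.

δ = ϵ/5

Suppose ϵ > 0. We need δ > 0 so that 0 < |x − 4| < δ implies |(5x + 9) − 29| < ϵ.
|(5x + 9) − 29| = |5x - 20| = 5|x − 4|.
So 5|x − 4| < ϵ exactly when |x − 4| < ϵ/5.
Take δ = ϵ/5. If 0 < |x − 4| < δ then |(5x + 9) − 29| = 5|x − 4| < 5·(ϵ/5) = ϵ.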